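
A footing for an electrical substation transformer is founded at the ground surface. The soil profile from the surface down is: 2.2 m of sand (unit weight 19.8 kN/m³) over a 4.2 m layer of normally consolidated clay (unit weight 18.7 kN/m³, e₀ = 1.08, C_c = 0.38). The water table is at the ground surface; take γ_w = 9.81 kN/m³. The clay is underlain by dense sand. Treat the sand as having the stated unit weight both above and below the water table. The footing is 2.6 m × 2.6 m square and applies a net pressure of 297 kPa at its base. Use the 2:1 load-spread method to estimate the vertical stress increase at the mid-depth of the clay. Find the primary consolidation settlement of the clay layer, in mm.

S_c ≈ 237 mm

Mid-depth of clay below the ground surface: z = 2.2 + 4.2/2 = 4.3 m.
Total vertical stress at mid-clay: σ_v = 19.8×2.2 + 18.7×2.1 = 82.83 kPa.
Pore pressure: u = 9.81×(4.3 − 0) = 42.183 kPa.
Initial effective stress: σ'_0 = σ_v − u = 82.83 − 42.183 = 40.647 kPa.
Stress increase at mid-clay by the 2:1 spreading method:
Δσ = qBL/((B+z)(L+z)) = 297×2.6×2.6/((2.6+4.3)(2.6+4.3)) = 42.17 kPa
Final effective stress: σ'_f = σ'_0 + Δσ = 40.647 + 42.17 = 82.817 kPa.
Normally consolidated clay, so the full stress increment lies on the virgin compression line:
S_c = C_c·H/(1+e₀)·log₁₀(σ'_f/σ'_0) = 0.38×4.2/(1+1.08)×log₁₀(82.817/40.647)
    = 0.76731 × 0.30909 = 0.2372 m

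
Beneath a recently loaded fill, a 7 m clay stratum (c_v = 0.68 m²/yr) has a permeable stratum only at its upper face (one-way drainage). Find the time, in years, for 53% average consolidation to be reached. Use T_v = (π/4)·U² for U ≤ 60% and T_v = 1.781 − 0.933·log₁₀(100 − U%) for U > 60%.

t ≈ 15.9 years

Drainage path length: H_d = H = 7 m (single drainage).
U ≤ 60%: T_v = (π/4)·U² = (π/4)×0.53² = 0.22062.
t = T_v·H_d²/c_v = 0.22062×7²/0.68 = 15.9 years.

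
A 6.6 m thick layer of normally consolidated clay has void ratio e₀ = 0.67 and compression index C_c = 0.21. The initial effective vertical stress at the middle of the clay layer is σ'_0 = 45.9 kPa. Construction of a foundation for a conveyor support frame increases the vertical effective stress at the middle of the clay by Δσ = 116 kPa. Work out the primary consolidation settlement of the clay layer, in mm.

S_c ≈ 454 mm

Final effective stress: σ'_f = σ'_0 + Δσ = 45.9 + 116 = 161.9 kPa.
Normally consolidated clay, so the full stress increment lies on the virgin compression line:
S_c = C_c·H/(1+e₀)·log₁₀(σ'_f/σ'_0) = 0.21×6.6/(1+0.67)×log₁₀(161.9/45.9)
    = 0.82994 × 0.54743 = 0.4543 m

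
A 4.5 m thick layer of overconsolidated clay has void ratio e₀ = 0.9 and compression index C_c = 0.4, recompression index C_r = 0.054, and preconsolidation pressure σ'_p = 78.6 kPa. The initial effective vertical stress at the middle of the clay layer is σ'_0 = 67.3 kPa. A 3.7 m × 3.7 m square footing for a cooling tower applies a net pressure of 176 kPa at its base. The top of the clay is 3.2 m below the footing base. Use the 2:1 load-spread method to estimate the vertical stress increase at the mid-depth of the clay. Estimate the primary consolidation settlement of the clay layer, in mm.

Mid-depth of clay below the footing base: z = 3.2 + 4.5/2 = 5.45 m.
Stress increase at mid-clay by the 2:1 spreading method:
Δσ = qBL/((B+z)(L+z)) = 176×3.7×3.7/((3.7+5.45)(3.7+5.45)) = 28.779 kPa
Final effective stress: σ'_f = 67.3 + 28.779 = 96.079 kPa.
σ'_f = 96.079 > σ'_p = 78.6 kPa, so the stress path crosses the preconsolidation pressure — recompression up to σ'_p, then virgin compression beyond:
S_c = H/(1+e₀)·[C_r·log₁₀(σ'_p/σ'_0) + C_c·log₁₀(σ'_f/σ'_p)]
    = 4.5/1.9 × [0.054×log₁₀(78.6/67.3) + 0.4×log₁₀(96.079/78.6)]
    = 2.3684 × [0.00364 + 0.034882] = 0.09124 m

S_c ≈ 91.2 mm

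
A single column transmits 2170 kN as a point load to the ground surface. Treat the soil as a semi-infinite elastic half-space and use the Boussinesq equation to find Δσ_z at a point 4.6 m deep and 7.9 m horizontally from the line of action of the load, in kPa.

Δσ_z ≈ 1.58 kPa

Boussinesq vertical stress below a point load on an elastic half-space:
Δσ_z = 3P/(2πz²) · [1 + (r/z)²]^(−5/2)
r/z = 7.9/4.6 = 1.7174; [1+(r/z)²]^(−5/2) = 0.03226.
Δσ_z = 3×2170/(2π×4.6²) × 0.03226 = 48.965 × 0.03226 = 1.58 kPa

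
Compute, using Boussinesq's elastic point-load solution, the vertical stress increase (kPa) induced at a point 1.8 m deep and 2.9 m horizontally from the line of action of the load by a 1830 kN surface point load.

Δσ_z ≈ 11 kPa

Boussinesq vertical stress below a point load on an elastic half-space:
Δσ_z = 3P/(2πz²) · [1 + (r/z)²]^(−5/2)
r/z = 2.9/1.8 = 1.6111; [1+(r/z)²]^(−5/2) = 0.040789.
Δσ_z = 3×1830/(2π×1.8²) × 0.040789 = 269.68 × 0.040789 = 11 kPa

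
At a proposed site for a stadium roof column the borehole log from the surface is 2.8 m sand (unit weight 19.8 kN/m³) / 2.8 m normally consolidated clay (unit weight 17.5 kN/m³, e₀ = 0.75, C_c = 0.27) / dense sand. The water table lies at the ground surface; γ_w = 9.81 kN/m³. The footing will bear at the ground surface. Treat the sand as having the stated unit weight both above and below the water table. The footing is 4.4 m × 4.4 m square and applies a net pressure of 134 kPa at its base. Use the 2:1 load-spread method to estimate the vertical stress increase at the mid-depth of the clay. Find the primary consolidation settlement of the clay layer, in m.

S_c ≈ 0.121 m

Mid-depth of clay below the ground surface: z = 2.8 + 2.8/2 = 4.2 m.
Total vertical stress at mid-clay: σ_v = 19.8×2.8 + 17.5×1.4 = 79.94 kPa.
Pore pressure: u = 9.81×(4.2 − 0) = 41.202 kPa.
Initial effective stress: σ'_0 = σ_v − u = 79.94 − 41.202 = 38.738 kPa.
Stress increase at mid-clay by the 2:1 spreading method:
Δσ = qBL/((B+z)(L+z)) = 134×4.4×4.4/((4.4+4.2)(4.4+4.2)) = 35.076 kPa
Final effective stress: σ'_f = σ'_0 + Δσ = 38.738 + 35.076 = 73.814 kPa.
Normally consolidated clay, so the full stress increment lies on the virgin compression line:
S_c = C_c·H/(1+e₀)·log₁₀(σ'_f/σ'_0) = 0.27×2.8/(1+0.75)×log₁₀(73.814/38.738)
    = 0.432 × 0.28 = 0.121 m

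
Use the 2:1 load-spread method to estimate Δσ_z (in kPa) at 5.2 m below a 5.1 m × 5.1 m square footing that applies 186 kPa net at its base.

Δσ_z ≈ 45.6 kPa

By the 2:1 method the load spreads at 1 horizontal : 2 vertical, so at depth z the loaded area has grown by z in each plan dimension:
Δσ = qBL/((B+z)(L+z)) = 186×5.1×5.1/((5.1+5.2)(5.1+5.2)) = 45.601 kPa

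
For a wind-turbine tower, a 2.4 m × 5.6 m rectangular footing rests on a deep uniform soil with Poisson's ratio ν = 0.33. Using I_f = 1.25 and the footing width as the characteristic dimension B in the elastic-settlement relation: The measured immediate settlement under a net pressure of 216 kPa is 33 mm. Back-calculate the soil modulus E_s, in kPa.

S_e = q·B·(1−ν²)/E_s · I_f  ⇒  E_s = q·B·(1−ν²)·I_f / S_e.
E_s = 216 × 2.4 × 0.8911 × 1.25 / 0.033 = 17500 kPa

E_s ≈ 17500 kPa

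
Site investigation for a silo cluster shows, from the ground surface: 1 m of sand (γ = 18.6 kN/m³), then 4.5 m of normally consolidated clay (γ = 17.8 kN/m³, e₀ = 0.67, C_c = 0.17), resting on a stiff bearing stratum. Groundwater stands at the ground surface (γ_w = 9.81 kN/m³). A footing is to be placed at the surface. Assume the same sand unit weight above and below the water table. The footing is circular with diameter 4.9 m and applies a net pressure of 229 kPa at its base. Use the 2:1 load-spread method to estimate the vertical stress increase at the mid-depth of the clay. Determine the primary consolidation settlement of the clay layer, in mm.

Mid-depth of clay below the ground surface: z = 1 + 4.5/2 = 3.25 m.
Total vertical stress at mid-clay: σ_v = 18.6×1 + 17.8×2.25 = 58.65 kPa.
Pore pressure: u = 9.81×(3.25 − 0) = 31.883 kPa.
Initial effective stress: σ'_0 = σ_v − u = 58.65 − 31.883 = 26.767 kPa.
Stress increase at mid-clay by the 2:1 spreading method:
Δσ ≈ qD²/(D+z)² = 229×4.9²/(4.9+3.25)² = 82.778 kPa
Final effective stress: σ'_f = σ'_0 + Δσ = 26.767 + 82.778 = 109.55 kPa.
Normally consolidated clay, so the full stress increment lies on the virgin compression line:
S_c = C_c·H/(1+e₀)·log₁₀(σ'_f/σ'_0) = 0.17×4.5/(1+0.67)×log₁₀(109.55/26.767)
    = 0.45808 × 0.61201 = 0.2803 m

S_c ≈ 280 mm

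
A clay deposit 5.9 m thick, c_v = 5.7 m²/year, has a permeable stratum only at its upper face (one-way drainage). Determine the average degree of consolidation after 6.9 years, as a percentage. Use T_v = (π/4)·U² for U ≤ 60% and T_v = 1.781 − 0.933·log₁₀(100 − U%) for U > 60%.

Drainage path length: H_d = H = 5.9 m (single drainage).
T_v = c_v·t/H_d² = 5.7×6.9/5.9² = 1.1298.
T_v = 1.1298 corresponds to the U > 60% branch:
U = 1 − 10^((1.781 − T_v)/0.933)/100 = 0.9501

U ≈ 95 %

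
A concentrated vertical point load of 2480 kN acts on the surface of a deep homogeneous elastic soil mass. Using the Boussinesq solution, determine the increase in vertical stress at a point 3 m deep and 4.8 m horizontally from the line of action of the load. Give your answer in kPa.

Boussinesq vertical stress below a point load on an elastic half-space:
Δσ_z = 3P/(2πz²) · [1 + (r/z)²]^(−5/2)
r/z = 4.8/3 = 1.6; [1+(r/z)²]^(−5/2) = 0.041819.
Δσ_z = 3×2480/(2π×3²) × 0.041819 = 131.57 × 0.041819 = 5.502 kPa

Δσ_z ≈ 5.5 kPa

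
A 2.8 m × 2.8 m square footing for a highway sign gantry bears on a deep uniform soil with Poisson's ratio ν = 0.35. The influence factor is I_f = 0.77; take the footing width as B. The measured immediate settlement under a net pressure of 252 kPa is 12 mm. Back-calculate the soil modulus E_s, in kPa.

S_e = q·B·(1−ν²)/E_s · I_f  ⇒  E_s = q·B·(1−ν²)·I_f / S_e.
E_s = 252 × 2.8 × 0.8775 × 0.77 / 0.012 = 39730 kPa

E_s ≈ 39700 kPa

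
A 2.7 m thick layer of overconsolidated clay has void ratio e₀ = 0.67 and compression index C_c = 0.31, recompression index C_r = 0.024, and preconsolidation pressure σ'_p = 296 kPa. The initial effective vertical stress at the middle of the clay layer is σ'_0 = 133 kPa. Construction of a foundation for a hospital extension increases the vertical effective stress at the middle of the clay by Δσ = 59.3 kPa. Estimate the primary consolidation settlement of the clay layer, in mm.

Final effective stress: σ'_f = 133 + 59.3 = 192.3 kPa.
σ'_f = 192.3 ≤ σ'_p = 296 kPa, so the clay remains overconsolidated and only the recompression index applies:
S_c = C_r·H/(1+e₀)·log₁₀(σ'_f/σ'_0) = 0.024×2.7/1.67×log₁₀(192.3/133)
    = 0.038803 × 0.16013 = 0.006214 m

S_c ≈ 6.21 mm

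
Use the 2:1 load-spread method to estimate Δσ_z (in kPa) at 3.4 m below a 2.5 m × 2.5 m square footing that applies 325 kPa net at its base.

Δσ_z ≈ 58.4 kPa

By the 2:1 method the load spreads at 1 horizontal : 2 vertical, so at depth z the loaded area has grown by z in each plan dimension:
Δσ = qBL/((B+z)(L+z)) = 325×2.5×2.5/((2.5+3.4)(2.5+3.4)) = 58.352 kPa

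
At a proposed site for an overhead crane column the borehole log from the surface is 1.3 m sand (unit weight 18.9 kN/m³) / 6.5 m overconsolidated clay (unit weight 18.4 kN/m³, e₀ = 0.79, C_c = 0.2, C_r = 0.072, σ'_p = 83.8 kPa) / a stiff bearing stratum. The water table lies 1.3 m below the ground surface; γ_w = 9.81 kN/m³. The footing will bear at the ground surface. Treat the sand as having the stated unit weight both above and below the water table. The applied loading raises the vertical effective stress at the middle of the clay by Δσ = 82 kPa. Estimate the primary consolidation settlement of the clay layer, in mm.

Mid-depth of clay below the ground surface: z = 1.3 + 6.5/2 = 4.55 m.
Total vertical stress at mid-clay: σ_v = 18.9×1.3 + 18.4×3.25 = 84.37 kPa.
Pore pressure: u = 9.81×(4.55 − 1.3) = 31.883 kPa.
Initial effective stress: σ'_0 = σ_v − u = 84.37 − 31.883 = 52.487 kPa.
Final effective stress: σ'_f = 52.487 + 82 = 134.49 kPa.
σ'_f = 134.49 > σ'_p = 83.8 kPa, so the stress path crosses the preconsolidation pressure — recompression up to σ'_p, then virgin compression beyond:
S_c = H/(1+e₀)·[C_r·log₁₀(σ'_p/σ'_0) + C_c·log₁₀(σ'_f/σ'_p)]
    = 6.5/1.79 × [0.072×log₁₀(83.8/52.487) + 0.2×log₁₀(134.49/83.8)]
    = 3.6313 × [0.01463 + 0.041089] = 0.2023 m

S_c ≈ 202 mm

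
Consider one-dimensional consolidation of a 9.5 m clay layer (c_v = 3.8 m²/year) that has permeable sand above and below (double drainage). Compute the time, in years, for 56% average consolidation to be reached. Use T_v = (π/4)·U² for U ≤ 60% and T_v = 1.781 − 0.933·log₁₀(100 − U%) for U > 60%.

t ≈ 1.46 years

Drainage path length: H_d = H/2 = 4.75 m (double drainage).
U ≤ 60%: T_v = (π/4)·U² = (π/4)×0.56² = 0.2463.
t = T_v·H_d²/c_v = 0.2463×4.75²/3.8 = 1.462 years.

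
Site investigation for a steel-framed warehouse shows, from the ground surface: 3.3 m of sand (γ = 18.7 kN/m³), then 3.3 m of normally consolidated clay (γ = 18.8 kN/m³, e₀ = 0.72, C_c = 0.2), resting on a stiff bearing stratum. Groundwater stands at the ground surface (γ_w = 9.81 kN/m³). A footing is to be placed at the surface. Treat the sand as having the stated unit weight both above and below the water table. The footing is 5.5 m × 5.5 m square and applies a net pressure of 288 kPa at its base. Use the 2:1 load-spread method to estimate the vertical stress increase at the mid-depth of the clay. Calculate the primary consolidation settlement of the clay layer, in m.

S_c ≈ 0.172 m

Mid-depth of clay below the ground surface: z = 3.3 + 3.3/2 = 4.95 m.
Total vertical stress at mid-clay: σ_v = 18.7×3.3 + 18.8×1.65 = 92.73 kPa.
Pore pressure: u = 9.81×(4.95 − 0) = 48.56 kPa.
Initial effective stress: σ'_0 = σ_v − u = 92.73 − 48.56 = 44.17 kPa.
Stress increase at mid-clay by the 2:1 spreading method:
Δσ = qBL/((B+z)(L+z)) = 288×5.5×5.5/((5.5+4.95)(5.5+4.95)) = 79.778 kPa
Final effective stress: σ'_f = σ'_0 + Δσ = 44.17 + 79.778 = 123.95 kPa.
Normally consolidated clay, so the full stress increment lies on the virgin compression line:
S_c = C_c·H/(1+e₀)·log₁₀(σ'_f/σ'_0) = 0.2×3.3/(1+0.72)×log₁₀(123.95/44.17)
    = 0.38372 × 0.44812 = 0.172 m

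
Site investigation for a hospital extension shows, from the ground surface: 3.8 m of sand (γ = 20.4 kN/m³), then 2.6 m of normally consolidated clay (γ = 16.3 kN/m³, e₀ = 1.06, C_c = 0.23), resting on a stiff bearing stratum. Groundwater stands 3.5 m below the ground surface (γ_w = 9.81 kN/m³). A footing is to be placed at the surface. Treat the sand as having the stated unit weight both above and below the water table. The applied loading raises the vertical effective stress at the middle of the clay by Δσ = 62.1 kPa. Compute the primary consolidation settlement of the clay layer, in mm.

S_c ≈ 70.4 mm

Mid-depth of clay below the ground surface: z = 3.8 + 2.6/2 = 5.1 m.
Total vertical stress at mid-clay: σ_v = 20.4×3.8 + 16.3×1.3 = 98.71 kPa.
Pore pressure: u = 9.81×(5.1 − 3.5) = 15.696 kPa.
Initial effective stress: σ'_0 = σ_v − u = 98.71 − 15.696 = 83.014 kPa.
Final effective stress: σ'_f = σ'_0 + Δσ = 83.014 + 62.1 = 145.11 kPa.
Normally consolidated clay, so the full stress increment lies on the virgin compression line:
S_c = C_c·H/(1+e₀)·log₁₀(σ'_f/σ'_0) = 0.23×2.6/(1+1.06)×log₁₀(145.11/83.014)
    = 0.29029 × 0.24255 = 0.07041 m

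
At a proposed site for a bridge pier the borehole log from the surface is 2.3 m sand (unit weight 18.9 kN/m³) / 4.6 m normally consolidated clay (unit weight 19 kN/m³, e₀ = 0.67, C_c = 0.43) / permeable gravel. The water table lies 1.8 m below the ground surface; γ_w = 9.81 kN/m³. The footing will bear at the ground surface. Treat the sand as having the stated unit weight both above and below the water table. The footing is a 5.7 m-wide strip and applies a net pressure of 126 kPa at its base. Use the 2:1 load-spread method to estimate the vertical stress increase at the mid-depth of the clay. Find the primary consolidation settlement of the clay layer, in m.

Mid-depth of clay below the ground surface: z = 2.3 + 4.6/2 = 4.6 m.
Total vertical stress at mid-clay: σ_v = 18.9×2.3 + 19×2.3 = 87.17 kPa.
Pore pressure: u = 9.81×(4.6 − 1.8) = 27.468 kPa.
Initial effective stress: σ'_0 = σ_v − u = 87.17 − 27.468 = 59.702 kPa.
Stress increase at mid-clay by the 2:1 spreading method:
Δσ = qB/(B+z) = 126×5.7/(5.7+4.6) = 69.728 kPa
Final effective stress: σ'_f = σ'_0 + Δσ = 59.702 + 69.728 = 129.43 kPa.
Normally consolidated clay, so the full stress increment lies on the virgin compression line:
S_c = C_c·H/(1+e₀)·log₁₀(σ'_f/σ'_0) = 0.43×4.6/(1+0.67)×log₁₀(129.43/59.702)
    = 1.1844 × 0.33605 = 0.398 m

S_c ≈ 0.398 m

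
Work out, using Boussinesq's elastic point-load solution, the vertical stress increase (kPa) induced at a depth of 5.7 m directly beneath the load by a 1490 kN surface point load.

Δσ_z ≈ 21.9 kPa

Boussinesq vertical stress below a point load on an elastic half-space:
Δσ_z = 3P/(2πz²) · [1 + (r/z)²]^(−5/2)
r/z = 0/5.7 = 0; [1+(r/z)²]^(−5/2) = 1.
Δσ_z = 3×1490/(2π×5.7²) × 1 = 21.897 × 1 = 21.9 kPa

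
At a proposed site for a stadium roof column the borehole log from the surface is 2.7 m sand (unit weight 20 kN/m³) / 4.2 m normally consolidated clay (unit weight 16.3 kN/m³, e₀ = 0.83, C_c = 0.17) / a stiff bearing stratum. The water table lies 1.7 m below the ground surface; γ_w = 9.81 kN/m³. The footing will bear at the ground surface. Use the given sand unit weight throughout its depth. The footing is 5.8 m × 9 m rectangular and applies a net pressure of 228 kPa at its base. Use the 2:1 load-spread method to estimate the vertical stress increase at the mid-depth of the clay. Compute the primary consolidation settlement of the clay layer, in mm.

Mid-depth of clay below the ground surface: z = 2.7 + 4.2/2 = 4.8 m.
Total vertical stress at mid-clay: σ_v = 20×2.7 + 16.3×2.1 = 88.23 kPa.
Pore pressure: u = 9.81×(4.8 − 1.7) = 30.411 kPa.
Initial effective stress: σ'_0 = σ_v − u = 88.23 − 30.411 = 57.819 kPa.
Stress increase at mid-clay by the 2:1 spreading method:
Δσ = qBL/((B+z)(L+z)) = 228×5.8×9/((5.8+4.8)(9+4.8)) = 81.362 kPa
Final effective stress: σ'_f = σ'_0 + Δσ = 57.819 + 81.362 = 139.18 kPa.
Normally consolidated clay, so the full stress increment lies on the virgin compression line:
S_c = C_c·H/(1+e₀)·log₁₀(σ'_f/σ'_0) = 0.17×4.2/(1+0.83)×log₁₀(139.18/57.819)
    = 0.39016 × 0.38151 = 0.1488 m

S_c ≈ 149 mm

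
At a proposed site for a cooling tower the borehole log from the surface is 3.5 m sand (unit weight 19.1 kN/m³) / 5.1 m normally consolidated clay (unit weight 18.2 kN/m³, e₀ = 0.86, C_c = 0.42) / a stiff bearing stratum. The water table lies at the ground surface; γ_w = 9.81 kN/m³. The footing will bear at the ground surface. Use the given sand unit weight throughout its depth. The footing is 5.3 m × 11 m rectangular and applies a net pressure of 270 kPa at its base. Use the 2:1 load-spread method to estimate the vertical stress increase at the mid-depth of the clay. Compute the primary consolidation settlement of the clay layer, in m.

Mid-depth of clay below the ground surface: z = 3.5 + 5.1/2 = 6.05 m.
Total vertical stress at mid-clay: σ_v = 19.1×3.5 + 18.2×2.55 = 113.26 kPa.
Pore pressure: u = 9.81×(6.05 − 0) = 59.351 kPa.
Initial effective stress: σ'_0 = σ_v − u = 113.26 − 59.351 = 53.909 kPa.
Stress increase at mid-clay by the 2:1 spreading method:
Δσ = qBL/((B+z)(L+z)) = 270×5.3×11/((5.3+6.05)(11+6.05)) = 81.341 kPa
Final effective stress: σ'_f = σ'_0 + Δσ = 53.909 + 81.341 = 135.25 kPa.
Normally consolidated clay, so the full stress increment lies on the virgin compression line:
S_c = C_c·H/(1+e₀)·log₁₀(σ'_f/σ'_0) = 0.42×5.1/(1+0.86)×log₁₀(135.25/53.909)
    = 1.1516 × 0.39948 = 0.46 m

S_c ≈ 0.46 m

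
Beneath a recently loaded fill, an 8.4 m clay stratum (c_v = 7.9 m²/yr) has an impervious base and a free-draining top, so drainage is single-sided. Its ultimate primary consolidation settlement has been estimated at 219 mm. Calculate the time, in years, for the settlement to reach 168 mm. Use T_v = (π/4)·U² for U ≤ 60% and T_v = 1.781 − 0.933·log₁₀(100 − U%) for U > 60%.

Drainage path length: H_d = H = 8.4 m (single drainage).
U = S(t)/S_ult = 168/219 = 0.7671.
U > 60%: T_v = 1.781 − 0.933·log₁₀(100 − 76.712) = 0.50547.
t = T_v·H_d²/c_v = 0.50547×8.4²/7.9 = 4.515 years.

t ≈ 4.51 years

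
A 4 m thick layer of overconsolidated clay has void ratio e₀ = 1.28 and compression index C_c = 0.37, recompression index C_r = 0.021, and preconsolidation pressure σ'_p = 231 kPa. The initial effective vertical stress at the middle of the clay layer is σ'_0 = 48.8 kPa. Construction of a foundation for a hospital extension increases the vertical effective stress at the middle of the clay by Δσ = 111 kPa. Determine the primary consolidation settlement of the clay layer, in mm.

Final effective stress: σ'_f = 48.8 + 111 = 159.8 kPa.
σ'_f = 159.8 ≤ σ'_p = 231 kPa, so the clay remains overconsolidated and only the recompression index applies:
S_c = C_r·H/(1+e₀)·log₁₀(σ'_f/σ'_0) = 0.021×4/2.28×log₁₀(159.8/48.8)
    = 0.036842 × 0.51516 = 0.01898 m

S_c ≈ 19 mm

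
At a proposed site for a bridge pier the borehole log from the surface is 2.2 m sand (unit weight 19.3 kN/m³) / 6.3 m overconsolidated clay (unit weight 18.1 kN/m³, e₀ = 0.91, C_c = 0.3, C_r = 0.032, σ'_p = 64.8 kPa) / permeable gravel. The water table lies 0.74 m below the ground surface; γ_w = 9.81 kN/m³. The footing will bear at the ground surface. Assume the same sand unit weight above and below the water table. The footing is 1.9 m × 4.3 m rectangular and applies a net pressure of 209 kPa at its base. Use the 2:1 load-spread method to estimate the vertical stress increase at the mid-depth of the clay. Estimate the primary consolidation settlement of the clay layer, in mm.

Mid-depth of clay below the ground surface: z = 2.2 + 6.3/2 = 5.35 m.
Total vertical stress at mid-clay: σ_v = 19.3×2.2 + 18.1×3.15 = 99.475 kPa.
Pore pressure: u = 9.81×(5.35 − 0.74) = 45.224 kPa.
Initial effective stress: σ'_0 = σ_v − u = 99.475 − 45.224 = 54.251 kPa.
Stress increase at mid-clay by the 2:1 spreading method:
Δσ = qBL/((B+z)(L+z)) = 209×1.9×4.3/((1.9+5.35)(4.3+5.35)) = 24.406 kPa
Final effective stress: σ'_f = 54.251 + 24.406 = 78.657 kPa.
σ'_f = 78.657 > σ'_p = 64.8 kPa, so the stress path crosses the preconsolidation pressure — recompression up to σ'_p, then virgin compression beyond:
S_c = H/(1+e₀)·[C_r·log₁₀(σ'_p/σ'_0) + C_c·log₁₀(σ'_f/σ'_p)]
    = 6.3/1.91 × [0.032×log₁₀(64.8/54.251) + 0.3×log₁₀(78.657/64.8)]
    = 3.2984 × [0.0024694 + 0.025249] = 0.09143 m

S_c ≈ 91.4 mm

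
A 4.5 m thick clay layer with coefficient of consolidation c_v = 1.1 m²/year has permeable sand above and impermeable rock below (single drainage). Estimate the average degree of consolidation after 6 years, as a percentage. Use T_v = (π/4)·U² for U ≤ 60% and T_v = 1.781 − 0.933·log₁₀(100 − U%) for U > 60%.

U ≈ 63.7 %

Drainage path length: H_d = H = 4.5 m (single drainage).
T_v = c_v·t/H_d² = 1.1×6/4.5² = 0.32593.
T_v = 0.32593 corresponds to the U > 60% branch:
U = 1 − 10^((1.781 − T_v)/0.933)/100 = 0.6373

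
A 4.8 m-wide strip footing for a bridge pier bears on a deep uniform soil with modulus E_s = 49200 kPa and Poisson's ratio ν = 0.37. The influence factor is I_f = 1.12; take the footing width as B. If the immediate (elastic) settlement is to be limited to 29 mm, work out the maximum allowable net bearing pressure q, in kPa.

S_e = q·B·(1−ν²)/E_s · I_f  ⇒  q = S_e·E_s / (B·(1−ν²)·I_f).
q = 0.029 × 49200 / (4.8 × 0.8631 × 1.12) = 307.5 kPa

q ≈ 307 kPa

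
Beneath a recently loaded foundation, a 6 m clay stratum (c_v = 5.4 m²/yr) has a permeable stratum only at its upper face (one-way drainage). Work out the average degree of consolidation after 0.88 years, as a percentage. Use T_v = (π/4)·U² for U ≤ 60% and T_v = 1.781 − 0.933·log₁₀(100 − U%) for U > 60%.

U ≈ 41 %

Drainage path length: H_d = H = 6 m (single drainage).
T_v = c_v·t/H_d² = 5.4×0.88/6² = 0.132.
T_v = 0.132 corresponds to the U ≤ 60% branch:
U = √(4T_v/π) = 0.41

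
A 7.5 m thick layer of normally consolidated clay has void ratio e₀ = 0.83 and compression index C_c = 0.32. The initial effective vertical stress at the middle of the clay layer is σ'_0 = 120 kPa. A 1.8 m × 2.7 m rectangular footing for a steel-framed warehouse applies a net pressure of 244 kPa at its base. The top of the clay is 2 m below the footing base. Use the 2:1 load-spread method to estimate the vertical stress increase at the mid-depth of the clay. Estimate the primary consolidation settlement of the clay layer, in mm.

Mid-depth of clay below the footing base: z = 2 + 7.5/2 = 5.75 m.
Stress increase at mid-clay by the 2:1 spreading method:
Δσ = qBL/((B+z)(L+z)) = 244×1.8×2.7/((1.8+5.75)(2.7+5.75)) = 18.588 kPa
Final effective stress: σ'_f = σ'_0 + Δσ = 120 + 18.588 = 138.59 kPa.
Normally consolidated clay, so the full stress increment lies on the virgin compression line:
S_c = C_c·H/(1+e₀)·log₁₀(σ'_f/σ'_0) = 0.32×7.5/(1+0.83)×log₁₀(138.59/120)
    = 1.3115 × 0.062551 = 0.08204 m

S_c ≈ 82 mm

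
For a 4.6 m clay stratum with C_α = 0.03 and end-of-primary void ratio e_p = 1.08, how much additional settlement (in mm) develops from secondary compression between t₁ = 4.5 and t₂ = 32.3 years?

S_s ≈ 56.8 mm

Secondary compression: S_s = C_α·H/(1+e_p)·log₁₀(t₂/t₁)
S_s = 0.03×4.6/(1+1.08)×log₁₀(32.3/4.5)
    = 0.06635 × 0.856 = 0.05679 m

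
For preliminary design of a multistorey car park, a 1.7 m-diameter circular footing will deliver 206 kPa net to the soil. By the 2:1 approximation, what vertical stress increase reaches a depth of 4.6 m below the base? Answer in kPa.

By the 2:1 method the load spreads at 1 horizontal : 2 vertical, so at depth z the loaded area has grown by z in each plan dimension:
Δσ ≈ qD²/(D+z)² = 206×1.7²/(1.7+4.6)² = 15 kPa

Δσ_z ≈ 15 kPa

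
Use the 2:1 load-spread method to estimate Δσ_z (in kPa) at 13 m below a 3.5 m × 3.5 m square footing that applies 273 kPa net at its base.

Δσ_z ≈ 12.3 kPa

By the 2:1 method the load spreads at 1 horizontal : 2 vertical, so at depth z the loaded area has grown by z in each plan dimension:
Δσ = qBL/((B+z)(L+z)) = 273×3.5×3.5/((3.5+13)(3.5+13)) = 12.284 kPa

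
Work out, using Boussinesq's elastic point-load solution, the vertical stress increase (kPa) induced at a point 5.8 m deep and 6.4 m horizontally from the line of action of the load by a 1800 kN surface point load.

Δσ_z ≈ 3.49 kPa

Boussinesq vertical stress below a point load on an elastic half-space:
Δσ_z = 3P/(2πz²) · [1 + (r/z)²]^(−5/2)
r/z = 6.4/5.8 = 1.1034; [1+(r/z)²]^(−5/2) = 0.13655.
Δσ_z = 3×1800/(2π×5.8²) × 0.13655 = 25.548 × 0.13655 = 3.489 kPa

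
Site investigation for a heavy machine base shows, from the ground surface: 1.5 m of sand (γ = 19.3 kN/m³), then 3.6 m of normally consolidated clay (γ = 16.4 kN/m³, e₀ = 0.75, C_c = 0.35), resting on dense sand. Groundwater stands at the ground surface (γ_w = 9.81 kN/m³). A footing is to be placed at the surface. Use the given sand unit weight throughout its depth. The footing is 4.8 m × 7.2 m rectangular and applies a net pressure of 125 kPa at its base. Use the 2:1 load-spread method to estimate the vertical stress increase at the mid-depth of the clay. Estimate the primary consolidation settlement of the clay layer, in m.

Mid-depth of clay below the ground surface: z = 1.5 + 3.6/2 = 3.3 m.
Total vertical stress at mid-clay: σ_v = 19.3×1.5 + 16.4×1.8 = 58.47 kPa.
Pore pressure: u = 9.81×(3.3 − 0) = 32.373 kPa.
Initial effective stress: σ'_0 = σ_v − u = 58.47 − 32.373 = 26.097 kPa.
Stress increase at mid-clay by the 2:1 spreading method:
Δσ = qBL/((B+z)(L+z)) = 125×4.8×7.2/((4.8+3.3)(7.2+3.3)) = 50.794 kPa
Final effective stress: σ'_f = σ'_0 + Δσ = 26.097 + 50.794 = 76.891 kPa.
Normally consolidated clay, so the full stress increment lies on the virgin compression line:
S_c = C_c·H/(1+e₀)·log₁₀(σ'_f/σ'_0) = 0.35×3.6/(1+0.75)×log₁₀(76.891/26.097)
    = 0.72 × 0.46928 = 0.3379 m

S_c ≈ 0.338 m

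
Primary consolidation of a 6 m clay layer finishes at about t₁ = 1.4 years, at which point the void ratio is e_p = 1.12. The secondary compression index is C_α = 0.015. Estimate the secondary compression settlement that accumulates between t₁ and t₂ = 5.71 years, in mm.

S_s ≈ 25.9 mm

Secondary compression: S_s = C_α·H/(1+e_p)·log₁₀(t₂/t₁)
S_s = 0.015×6/(1+1.12)×log₁₀(5.71/1.4)
    = 0.04245 × 0.6105 = 0.02592 m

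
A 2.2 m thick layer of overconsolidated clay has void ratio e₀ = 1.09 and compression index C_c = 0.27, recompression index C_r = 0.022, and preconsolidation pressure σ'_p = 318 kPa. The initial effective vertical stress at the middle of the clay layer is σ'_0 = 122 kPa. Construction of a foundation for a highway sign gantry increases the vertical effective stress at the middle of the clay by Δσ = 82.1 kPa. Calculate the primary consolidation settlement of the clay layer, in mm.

S_c ≈ 5.18 mm

Final effective stress: σ'_f = 122 + 82.1 = 204.1 kPa.
σ'_f = 204.1 ≤ σ'_p = 318 kPa, so the clay remains overconsolidated and only the recompression index applies:
S_c = C_r·H/(1+e₀)·log₁₀(σ'_f/σ'_0) = 0.022×2.2/2.09×log₁₀(204.1/122)
    = 0.023157 × 0.22348 = 0.005175 m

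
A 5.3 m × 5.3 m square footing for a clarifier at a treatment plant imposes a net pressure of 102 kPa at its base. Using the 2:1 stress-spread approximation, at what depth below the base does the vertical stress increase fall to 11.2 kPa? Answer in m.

z ≈ 10.7 m

2:1 spreading — at depth z the loaded area has grown by z in each plan dimension:
qB²/(B+z)² = Δσ_z ⇒ z = B(√(q/Δσ_z) − 1) = 5.3×(√(102/11.2) − 1) = 10.69 m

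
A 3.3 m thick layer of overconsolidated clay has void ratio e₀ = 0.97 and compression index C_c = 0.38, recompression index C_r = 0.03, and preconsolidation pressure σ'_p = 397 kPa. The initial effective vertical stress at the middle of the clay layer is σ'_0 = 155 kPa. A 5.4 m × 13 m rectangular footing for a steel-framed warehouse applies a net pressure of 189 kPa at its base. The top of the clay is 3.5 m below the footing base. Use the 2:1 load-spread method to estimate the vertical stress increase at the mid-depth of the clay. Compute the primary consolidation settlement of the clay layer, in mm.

S_c ≈ 8.06 mm

Mid-depth of clay below the footing base: z = 3.5 + 3.3/2 = 5.15 m.
Stress increase at mid-clay by the 2:1 spreading method:
Δσ = qBL/((B+z)(L+z)) = 189×5.4×13/((5.4+5.15)(13+5.15)) = 69.29 kPa
Final effective stress: σ'_f = 155 + 69.29 = 224.29 kPa.
σ'_f = 224.29 ≤ σ'_p = 397 kPa, so the clay remains overconsolidated and only the recompression index applies:
S_c = C_r·H/(1+e₀)·log₁₀(σ'_f/σ'_0) = 0.03×3.3/1.97×log₁₀(224.29/155)
    = 0.050253 × 0.16048 = 0.008065 m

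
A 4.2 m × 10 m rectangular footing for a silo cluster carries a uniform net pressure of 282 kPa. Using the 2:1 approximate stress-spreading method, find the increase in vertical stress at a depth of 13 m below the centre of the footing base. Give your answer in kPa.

By the 2:1 method the load spreads at 1 horizontal : 2 vertical, so at depth z the loaded area has grown by z in each plan dimension:
Δσ = qBL/((B+z)(L+z)) = 282×4.2×10/((4.2+13)(10+13)) = 29.939 kPa

Δσ_z ≈ 29.9 kPa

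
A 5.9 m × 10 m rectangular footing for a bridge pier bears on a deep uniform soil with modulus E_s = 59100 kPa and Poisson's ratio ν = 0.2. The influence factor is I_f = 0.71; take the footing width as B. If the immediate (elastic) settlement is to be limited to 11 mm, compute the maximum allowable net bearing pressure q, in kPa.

S_e = q·B·(1−ν²)/E_s · I_f  ⇒  q = S_e·E_s / (B·(1−ν²)·I_f).
q = 0.011 × 59100 / (5.9 × 0.96 × 0.71) = 161.7 kPa

q ≈ 162 kPa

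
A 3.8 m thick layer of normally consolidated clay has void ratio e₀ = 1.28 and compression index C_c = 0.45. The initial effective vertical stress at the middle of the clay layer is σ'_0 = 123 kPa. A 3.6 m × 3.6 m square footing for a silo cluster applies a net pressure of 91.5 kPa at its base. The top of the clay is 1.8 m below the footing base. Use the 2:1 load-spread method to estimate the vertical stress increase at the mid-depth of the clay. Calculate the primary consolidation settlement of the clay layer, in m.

Mid-depth of clay below the footing base: z = 1.8 + 3.8/2 = 3.7 m.
Stress increase at mid-clay by the 2:1 spreading method:
Δσ = qBL/((B+z)(L+z)) = 91.5×3.6×3.6/((3.6+3.7)(3.6+3.7)) = 22.253 kPa
Final effective stress: σ'_f = σ'_0 + Δσ = 123 + 22.253 = 145.25 kPa.
Normally consolidated clay, so the full stress increment lies on the virgin compression line:
S_c = C_c·H/(1+e₀)·log₁₀(σ'_f/σ'_0) = 0.45×3.8/(1+1.28)×log₁₀(145.25/123)
    = 0.75 × 0.072211 = 0.05416 m

S_c ≈ 0.0542 m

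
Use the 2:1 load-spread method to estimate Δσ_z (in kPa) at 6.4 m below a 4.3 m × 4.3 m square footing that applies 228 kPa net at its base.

Δσ_z ≈ 36.8 kPa

By the 2:1 method the load spreads at 1 horizontal : 2 vertical, so at depth z the loaded area has grown by z in each plan dimension:
Δσ = qBL/((B+z)(L+z)) = 228×4.3×4.3/((4.3+6.4)(4.3+6.4)) = 36.822 kPa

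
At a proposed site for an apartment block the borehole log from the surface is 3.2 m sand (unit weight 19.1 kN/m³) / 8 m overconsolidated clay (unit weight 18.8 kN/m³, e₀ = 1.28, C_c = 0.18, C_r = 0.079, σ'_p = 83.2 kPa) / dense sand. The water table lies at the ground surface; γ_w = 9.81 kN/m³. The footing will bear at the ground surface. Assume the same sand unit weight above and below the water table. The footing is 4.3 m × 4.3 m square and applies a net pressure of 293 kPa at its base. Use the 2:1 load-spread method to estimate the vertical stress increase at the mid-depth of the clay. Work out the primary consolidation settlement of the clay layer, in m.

Mid-depth of clay below the ground surface: z = 3.2 + 8/2 = 7.2 m.
Total vertical stress at mid-clay: σ_v = 19.1×3.2 + 18.8×4 = 136.32 kPa.
Pore pressure: u = 9.81×(7.2 − 0) = 70.632 kPa.
Initial effective stress: σ'_0 = σ_v − u = 136.32 − 70.632 = 65.688 kPa.
Stress increase at mid-clay by the 2:1 spreading method:
Δσ = qBL/((B+z)(L+z)) = 293×4.3×4.3/((4.3+7.2)(4.3+7.2)) = 40.965 kPa
Final effective stress: σ'_f = 65.688 + 40.965 = 106.65 kPa.
σ'_f = 106.65 > σ'_p = 83.2 kPa, so the stress path crosses the preconsolidation pressure — recompression up to σ'_p, then virgin compression beyond:
S_c = H/(1+e₀)·[C_r·log₁₀(σ'_p/σ'_0) + C_c·log₁₀(σ'_f/σ'_p)]
    = 8/2.28 × [0.079×log₁₀(83.2/65.688) + 0.18×log₁₀(106.65/83.2)]
    = 3.5088 × [0.0081083 + 0.019411] = 0.09656 m

S_c ≈ 0.0966 m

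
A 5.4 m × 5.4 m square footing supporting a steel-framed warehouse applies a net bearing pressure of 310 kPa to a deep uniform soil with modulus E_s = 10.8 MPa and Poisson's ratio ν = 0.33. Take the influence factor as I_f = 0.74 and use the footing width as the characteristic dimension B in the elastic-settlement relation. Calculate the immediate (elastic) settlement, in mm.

S_e ≈ 102 mm

Immediate (elastic) settlement: S_e = q·B·(1−ν²)/E_s · I_f.
E_s = 10.8 MPa = 10800 kPa.
S_e = 310 × 5.4 × (1 − 0.33²) / 10800 × 0.74
    = 310 × 5.4 × 0.8911 / 10800 × 0.74
    = 0.1022 m = 102.2 mm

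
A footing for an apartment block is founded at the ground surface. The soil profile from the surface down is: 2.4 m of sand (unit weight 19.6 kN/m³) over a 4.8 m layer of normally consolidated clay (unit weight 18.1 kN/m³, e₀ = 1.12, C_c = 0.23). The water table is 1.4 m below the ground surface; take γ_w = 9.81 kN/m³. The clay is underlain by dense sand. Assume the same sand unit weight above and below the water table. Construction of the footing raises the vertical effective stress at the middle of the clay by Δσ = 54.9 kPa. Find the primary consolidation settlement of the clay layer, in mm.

Mid-depth of clay below the ground surface: z = 2.4 + 4.8/2 = 4.8 m.
Total vertical stress at mid-clay: σ_v = 19.6×2.4 + 18.1×2.4 = 90.48 kPa.
Pore pressure: u = 9.81×(4.8 − 1.4) = 33.354 kPa.
Initial effective stress: σ'_0 = σ_v − u = 90.48 − 33.354 = 57.126 kPa.
Final effective stress: σ'_f = σ'_0 + Δσ = 57.126 + 54.9 = 112.03 kPa.
Normally consolidated clay, so the full stress increment lies on the virgin compression line:
S_c = C_c·H/(1+e₀)·log₁₀(σ'_f/σ'_0) = 0.23×4.8/(1+1.12)×log₁₀(112.03/57.126)
    = 0.52075 × 0.2925 = 0.1523 m

S_c ≈ 152 mm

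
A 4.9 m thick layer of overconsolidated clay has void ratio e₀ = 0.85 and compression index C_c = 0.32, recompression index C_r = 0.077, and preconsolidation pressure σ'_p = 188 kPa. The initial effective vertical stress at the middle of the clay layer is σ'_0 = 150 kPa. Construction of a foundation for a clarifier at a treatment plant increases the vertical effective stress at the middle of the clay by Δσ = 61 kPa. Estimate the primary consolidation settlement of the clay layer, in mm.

S_c ≈ 62.5 mm

Final effective stress: σ'_f = 150 + 61 = 211 kPa.
σ'_f = 211 > σ'_p = 188 kPa, so the stress path crosses the preconsolidation pressure — recompression up to σ'_p, then virgin compression beyond:
S_c = H/(1+e₀)·[C_r·log₁₀(σ'_p/σ'_0) + C_c·log₁₀(σ'_f/σ'_p)]
    = 4.9/1.85 × [0.077×log₁₀(188/150) + 0.32×log₁₀(211/188)]
    = 2.6486 × [0.0075511 + 0.01604] = 0.06248 m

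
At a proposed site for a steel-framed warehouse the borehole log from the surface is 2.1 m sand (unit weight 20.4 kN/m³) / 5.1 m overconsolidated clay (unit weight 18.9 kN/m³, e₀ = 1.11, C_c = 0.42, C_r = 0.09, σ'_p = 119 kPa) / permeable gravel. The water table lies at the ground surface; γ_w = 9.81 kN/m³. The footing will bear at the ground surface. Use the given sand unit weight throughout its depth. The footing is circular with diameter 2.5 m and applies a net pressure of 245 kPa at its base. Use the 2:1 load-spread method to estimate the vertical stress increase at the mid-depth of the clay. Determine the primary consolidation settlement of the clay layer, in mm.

S_c ≈ 47.9 mm

Mid-depth of clay below the ground surface: z = 2.1 + 5.1/2 = 4.65 m.
Total vertical stress at mid-clay: σ_v = 20.4×2.1 + 18.9×2.55 = 91.035 kPa.
Pore pressure: u = 9.81×(4.65 − 0) = 45.617 kPa.
Initial effective stress: σ'_0 = σ_v − u = 91.035 − 45.617 = 45.418 kPa.
Stress increase at mid-clay by the 2:1 spreading method:
Δσ ≈ qD²/(D+z)² = 245×2.5²/(2.5+4.65)² = 29.953 kPa
Final effective stress: σ'_f = 45.418 + 29.953 = 75.371 kPa.
σ'_f = 75.371 ≤ σ'_p = 119 kPa, so the clay remains overconsolidated and only the recompression index applies:
S_c = C_r·H/(1+e₀)·log₁₀(σ'_f/σ'_0) = 0.09×5.1/2.11×log₁₀(75.371/45.418)
    = 0.21754 × 0.21998 = 0.04785 m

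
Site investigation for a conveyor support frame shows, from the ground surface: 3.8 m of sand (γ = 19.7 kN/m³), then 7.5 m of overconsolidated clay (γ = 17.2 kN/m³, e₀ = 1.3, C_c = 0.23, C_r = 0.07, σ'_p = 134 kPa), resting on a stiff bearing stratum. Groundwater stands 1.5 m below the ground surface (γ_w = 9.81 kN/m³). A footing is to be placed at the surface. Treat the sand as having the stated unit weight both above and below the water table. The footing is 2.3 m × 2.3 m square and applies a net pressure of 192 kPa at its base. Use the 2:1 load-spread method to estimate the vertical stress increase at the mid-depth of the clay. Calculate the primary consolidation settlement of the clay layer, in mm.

S_c ≈ 12.2 mm

Mid-depth of clay below the ground surface: z = 3.8 + 7.5/2 = 7.55 m.
Total vertical stress at mid-clay: σ_v = 19.7×3.8 + 17.2×3.75 = 139.36 kPa.
Pore pressure: u = 9.81×(7.55 − 1.5) = 59.351 kPa.
Initial effective stress: σ'_0 = σ_v − u = 139.36 − 59.351 = 80.009 kPa.
Stress increase at mid-clay by the 2:1 spreading method:
Δσ = qBL/((B+z)(L+z)) = 192×2.3×2.3/((2.3+7.55)(2.3+7.55)) = 10.468 kPa
Final effective stress: σ'_f = 80.009 + 10.468 = 90.477 kPa.
σ'_f = 90.477 ≤ σ'_p = 134 kPa, so the clay remains overconsolidated and only the recompression index applies:
S_c = C_r·H/(1+e₀)·log₁₀(σ'_f/σ'_0) = 0.07×7.5/2.3×log₁₀(90.477/80.009)
    = 0.22826 × 0.053399 = 0.01219 m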